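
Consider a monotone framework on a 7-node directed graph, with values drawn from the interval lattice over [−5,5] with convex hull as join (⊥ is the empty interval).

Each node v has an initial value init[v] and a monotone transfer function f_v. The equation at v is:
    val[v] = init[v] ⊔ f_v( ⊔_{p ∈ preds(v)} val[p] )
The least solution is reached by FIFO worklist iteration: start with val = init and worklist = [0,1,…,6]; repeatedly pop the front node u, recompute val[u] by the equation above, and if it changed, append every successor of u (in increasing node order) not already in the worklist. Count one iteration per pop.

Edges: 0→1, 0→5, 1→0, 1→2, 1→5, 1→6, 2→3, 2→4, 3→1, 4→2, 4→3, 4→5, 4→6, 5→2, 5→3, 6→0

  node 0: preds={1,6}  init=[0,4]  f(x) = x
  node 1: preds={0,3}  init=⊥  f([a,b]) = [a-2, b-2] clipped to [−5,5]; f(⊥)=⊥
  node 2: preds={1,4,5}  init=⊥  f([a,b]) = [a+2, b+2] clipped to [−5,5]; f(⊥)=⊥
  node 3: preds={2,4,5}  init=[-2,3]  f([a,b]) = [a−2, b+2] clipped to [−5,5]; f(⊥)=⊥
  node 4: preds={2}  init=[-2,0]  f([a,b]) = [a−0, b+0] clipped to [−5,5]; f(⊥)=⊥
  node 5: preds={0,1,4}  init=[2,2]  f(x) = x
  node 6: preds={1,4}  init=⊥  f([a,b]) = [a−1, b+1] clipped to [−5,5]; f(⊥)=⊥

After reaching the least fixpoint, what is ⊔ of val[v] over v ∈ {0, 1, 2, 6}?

Trace (20 dequeues):
  [1] u=0 | in ⊥ | out [0,4] | ==
  [2] u=1 | in [-2,4] | out [-4,2] | prev ⊥ | push {0}
  [3] u=2 | in [-4,2] | out [-2,4] | prev ⊥ | push {}
  [4] u=3 | in [-2,4] | out [-4,5] | prev [-2,3] | push {1}
  [5] u=4 | in [-2,4] | out [-2,4] | prev [-2,0] | push {2,3}
  [6] u=5 | in [-4,4] | out [-4,4] | prev [2,2] | push {}
  [7] u=6 | in [-4,4] | out [-5,5] | prev ⊥ | push {}
  [8] u=0 | in [-5,5] | out [-5,5] | prev [0,4] | push {5}
  [9] u=1 | in [-5,5] | out [-5,3] | prev [-4,2] | push {0,6}
  [10] u=2 | in [-5,4] | out [-3,5] | prev [-2,4] | push {4}
  [11] u=3 | in [-4,5] | out [-5,5] | prev [-4,5] | push {1}
  [12] u=5 | in [-5,5] | out [-5,5] | prev [-4,4] | push {2,3}
  [13] u=0 | in [-5,5] | out [-5,5] | ==
  [14] u=6 | in [-5,4] | out [-5,5] | ==
  [15] u=4 | in [-3,5] | out [-3,5] | prev [-2,4] | push {5,6}
  [16] u=1 | in [-5,5] | out [-5,3] | ==
  [17] u=2 | in [-5,5] | out [-3,5] | ==
  [18] u=3 | in [-5,5] | out [-5,5] | ==
  [19] u=5 | in [-5,5] | out [-5,5] | ==
  [20] u=6 | in [-5,5] | out [-5,5] | ==

Converged values:
  [0] [-5,5]
  [1] [-5,3]
  [2] [-3,5]
  [3] [-5,5]
  [4] [-3,5]
  [5] [-5,5]
  [6] [-5,5]

[-5,5]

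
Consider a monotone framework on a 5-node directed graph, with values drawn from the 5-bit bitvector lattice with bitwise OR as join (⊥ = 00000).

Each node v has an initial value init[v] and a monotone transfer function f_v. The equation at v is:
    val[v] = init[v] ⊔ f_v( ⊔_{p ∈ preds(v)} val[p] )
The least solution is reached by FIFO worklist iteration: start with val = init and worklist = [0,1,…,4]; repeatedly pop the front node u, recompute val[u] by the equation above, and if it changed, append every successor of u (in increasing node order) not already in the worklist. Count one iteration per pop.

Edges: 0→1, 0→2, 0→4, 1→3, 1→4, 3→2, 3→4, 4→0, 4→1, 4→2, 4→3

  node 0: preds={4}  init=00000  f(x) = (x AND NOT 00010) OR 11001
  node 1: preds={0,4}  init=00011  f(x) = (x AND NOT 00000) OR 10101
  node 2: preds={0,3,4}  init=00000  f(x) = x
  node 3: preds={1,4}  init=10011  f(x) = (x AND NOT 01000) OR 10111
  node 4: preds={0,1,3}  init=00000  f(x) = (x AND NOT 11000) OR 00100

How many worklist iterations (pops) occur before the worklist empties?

11

Iteration log — 11 steps:
  step 1. node 0  ⊔preds=00000  new=11001  old=00000  +wl: 
  step 2. node 1  ⊔preds=11001  new=11111  old=00011  +wl: 
  step 3. node 2  ⊔preds=11011  new=11011  old=00000  +wl: 
  step 4. node 3  ⊔preds=11111  new=10111  old=10011  +wl: 2
  step 5. node 4  ⊔preds=11111  new=00111  old=00000  +wl: 0,1,3
  step 6. node 2  ⊔preds=11111  new=11111  old=11011  +wl: 
  step 7. node 0  ⊔preds=00111  new=11101  old=11001  +wl: 2,4
  step 8. node 1  ⊔preds=11111  new=11111  stable
  step 9. node 3  ⊔preds=11111  new=10111  stable
  step 10. node 2  ⊔preds=11111  new=11111  stable
  step 11. node 4  ⊔preds=11111  new=00111  stable

Least fixpoint reached:
  node 0: 11101
  node 1: 11111
  node 2: 11111
  node 3: 10111
  node 4: 00111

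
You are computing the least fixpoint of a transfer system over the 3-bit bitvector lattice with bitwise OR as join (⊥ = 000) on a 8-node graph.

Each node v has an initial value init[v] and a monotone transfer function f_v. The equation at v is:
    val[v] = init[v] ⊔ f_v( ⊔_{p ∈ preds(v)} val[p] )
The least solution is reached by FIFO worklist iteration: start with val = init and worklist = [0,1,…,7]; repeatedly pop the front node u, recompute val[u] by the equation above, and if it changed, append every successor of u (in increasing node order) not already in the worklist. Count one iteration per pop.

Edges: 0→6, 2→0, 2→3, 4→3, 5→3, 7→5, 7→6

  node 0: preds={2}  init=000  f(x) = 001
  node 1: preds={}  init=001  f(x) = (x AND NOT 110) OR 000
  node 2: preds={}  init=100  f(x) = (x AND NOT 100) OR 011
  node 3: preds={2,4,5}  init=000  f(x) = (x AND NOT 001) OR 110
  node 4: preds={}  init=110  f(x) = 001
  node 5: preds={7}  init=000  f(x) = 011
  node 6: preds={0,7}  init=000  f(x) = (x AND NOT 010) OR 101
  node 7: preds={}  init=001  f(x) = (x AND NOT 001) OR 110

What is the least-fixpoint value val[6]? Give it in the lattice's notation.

101

Worklist (12 pops):
  #1 pop 0: in=100 → 001 (was 000); enqueue []
  #2 pop 1: in=000 → 001 (no change)
  #3 pop 2: in=000 → 111 (was 100); enqueue [0]
  #4 pop 3: in=111 → 110 (was 000); enqueue []
  #5 pop 4: in=000 → 111 (was 110); enqueue [3]
  #6 pop 5: in=001 → 011 (was 000); enqueue []
  #7 pop 6: in=001 → 101 (was 000); enqueue []
  #8 pop 7: in=000 → 111 (was 001); enqueue [5,6]
  #9 pop 0: in=111 → 001 (no change)
  #10 pop 3: in=111 → 110 (no change)
  #11 pop 5: in=111 → 011 (no change)
  #12 pop 6: in=111 → 101 (no change)

Fixpoint:
  val[0] = 001
  val[1] = 001
  val[2] = 111
  val[3] = 110
  val[4] = 111
  val[5] = 011
  val[6] = 101
  val[7] = 111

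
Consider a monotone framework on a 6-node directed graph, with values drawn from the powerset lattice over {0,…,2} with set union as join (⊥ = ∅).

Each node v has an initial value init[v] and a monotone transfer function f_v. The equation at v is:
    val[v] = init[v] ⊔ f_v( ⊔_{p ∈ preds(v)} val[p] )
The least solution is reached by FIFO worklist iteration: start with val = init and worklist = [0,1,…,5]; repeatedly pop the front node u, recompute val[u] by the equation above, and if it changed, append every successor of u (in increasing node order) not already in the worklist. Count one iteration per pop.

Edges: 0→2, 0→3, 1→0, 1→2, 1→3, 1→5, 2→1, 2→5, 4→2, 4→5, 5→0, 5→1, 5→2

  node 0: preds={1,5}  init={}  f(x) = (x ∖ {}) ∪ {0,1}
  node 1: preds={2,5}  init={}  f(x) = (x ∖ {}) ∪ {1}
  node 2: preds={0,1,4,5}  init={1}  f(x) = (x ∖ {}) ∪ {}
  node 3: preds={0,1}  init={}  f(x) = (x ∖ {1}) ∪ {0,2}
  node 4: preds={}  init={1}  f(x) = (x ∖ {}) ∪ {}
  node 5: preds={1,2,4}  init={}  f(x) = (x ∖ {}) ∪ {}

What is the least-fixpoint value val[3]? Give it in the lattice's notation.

Iteration log — 12 steps:
  step 1. node 0  ⊔preds={}  new={0,1}  old={}  +wl: 
  step 2. node 1  ⊔preds={1}  new={1}  old={}  +wl: 0
  step 3. node 2  ⊔preds={0,1}  new={0,1}  old={1}  +wl: 1
  step 4. node 3  ⊔preds={0,1}  new={0,2}  old={}  +wl: 
  step 5. node 4  ⊔preds={}  new={1}  stable
  step 6. node 5  ⊔preds={0,1}  new={0,1}  old={}  +wl: 2
  step 7. node 0  ⊔preds={0,1}  new={0,1}  stable
  step 8. node 1  ⊔preds={0,1}  new={0,1}  old={1}  +wl: 0,3,5
  step 9. node 2  ⊔preds={0,1}  new={0,1}  stable
  step 10. node 0  ⊔preds={0,1}  new={0,1}  stable
  step 11. node 3  ⊔preds={0,1}  new={0,2}  stable
  step 12. node 5  ⊔preds={0,1}  new={0,1}  stable

Least fixpoint reached:
  node 0: {0,1}
  node 1: {0,1}
  node 2: {0,1}
  node 3: {0,2}
  node 4: {1}
  node 5: {0,1}

{0,2}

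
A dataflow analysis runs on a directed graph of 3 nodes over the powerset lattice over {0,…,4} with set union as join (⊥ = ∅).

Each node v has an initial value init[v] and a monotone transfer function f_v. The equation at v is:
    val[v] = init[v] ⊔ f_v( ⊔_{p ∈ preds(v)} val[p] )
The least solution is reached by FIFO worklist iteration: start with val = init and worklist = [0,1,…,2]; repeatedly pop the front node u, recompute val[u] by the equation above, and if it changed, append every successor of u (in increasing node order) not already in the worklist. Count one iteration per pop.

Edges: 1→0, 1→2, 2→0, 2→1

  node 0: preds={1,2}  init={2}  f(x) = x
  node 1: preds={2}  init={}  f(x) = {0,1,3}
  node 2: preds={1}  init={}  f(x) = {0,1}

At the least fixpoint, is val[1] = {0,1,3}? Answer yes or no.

Iteration log — 5 steps:
  step 1. node 0  ⊔preds={}  new={2}  stable
  step 2. node 1  ⊔preds={}  new={0,1,3}  old={}  +wl: 0
  step 3. node 2  ⊔preds={0,1,3}  new={0,1}  old={}  +wl: 1
  step 4. node 0  ⊔preds={0,1,3}  new={0,1,2,3}  old={2}  +wl: 
  step 5. node 1  ⊔preds={0,1}  new={0,1,3}  stable

Least fixpoint reached:
  node 0: {0,1,2,3}
  node 1: {0,1,3}
  node 2: {0,1}

yes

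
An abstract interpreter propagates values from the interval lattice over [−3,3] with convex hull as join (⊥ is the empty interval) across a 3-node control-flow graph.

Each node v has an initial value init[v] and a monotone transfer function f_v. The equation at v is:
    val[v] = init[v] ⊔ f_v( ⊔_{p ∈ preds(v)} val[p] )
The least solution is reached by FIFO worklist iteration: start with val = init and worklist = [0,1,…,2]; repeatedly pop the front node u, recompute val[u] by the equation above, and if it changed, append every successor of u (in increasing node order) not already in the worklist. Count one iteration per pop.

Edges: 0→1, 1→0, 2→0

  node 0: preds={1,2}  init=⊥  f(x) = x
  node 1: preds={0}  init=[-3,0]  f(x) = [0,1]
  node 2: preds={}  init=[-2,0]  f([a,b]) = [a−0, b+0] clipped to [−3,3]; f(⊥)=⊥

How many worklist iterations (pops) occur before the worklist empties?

5

Trace (5 dequeues):
  [1] u=0 | in [-3,0] | out [-3,0] | prev ⊥ | push {}
  [2] u=1 | in [-3,0] | out [-3,1] | prev [-3,0] | push {0}
  [3] u=2 | in ⊥ | out [-2,0] | ==
  [4] u=0 | in [-3,1] | out [-3,1] | prev [-3,0] | push {1}
  [5] u=1 | in [-3,1] | out [-3,1] | ==

Converged values:
  [0] [-3,1]
  [1] [-3,1]
  [2] [-2,0]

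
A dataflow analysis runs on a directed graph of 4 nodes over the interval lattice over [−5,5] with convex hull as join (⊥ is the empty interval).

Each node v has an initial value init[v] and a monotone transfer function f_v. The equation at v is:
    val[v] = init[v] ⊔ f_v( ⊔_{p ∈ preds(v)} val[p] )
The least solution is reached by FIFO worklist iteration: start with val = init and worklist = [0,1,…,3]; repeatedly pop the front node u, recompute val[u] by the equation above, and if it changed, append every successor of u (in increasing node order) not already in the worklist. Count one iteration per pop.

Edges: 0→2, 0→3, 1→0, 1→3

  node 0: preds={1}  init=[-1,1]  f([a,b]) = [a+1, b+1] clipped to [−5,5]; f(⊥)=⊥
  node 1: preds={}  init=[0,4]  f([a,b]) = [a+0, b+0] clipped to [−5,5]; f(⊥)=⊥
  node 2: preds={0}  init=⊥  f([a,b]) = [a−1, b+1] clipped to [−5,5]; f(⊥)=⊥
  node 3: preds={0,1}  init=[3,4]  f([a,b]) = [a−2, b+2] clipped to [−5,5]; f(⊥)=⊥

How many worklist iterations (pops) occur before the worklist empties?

Trace (4 dequeues):
  [1] u=0 | in [0,4] | out [-1,5] | prev [-1,1] | push {}
  [2] u=1 | in ⊥ | out [0,4] | ==
  [3] u=2 | in [-1,5] | out [-2,5] | prev ⊥ | push {}
  [4] u=3 | in [-1,5] | out [-3,5] | prev [3,4] | push {}

Converged values:
  [0] [-1,5]
  [1] [0,4]
  [2] [-2,5]
  [3] [-3,5]

4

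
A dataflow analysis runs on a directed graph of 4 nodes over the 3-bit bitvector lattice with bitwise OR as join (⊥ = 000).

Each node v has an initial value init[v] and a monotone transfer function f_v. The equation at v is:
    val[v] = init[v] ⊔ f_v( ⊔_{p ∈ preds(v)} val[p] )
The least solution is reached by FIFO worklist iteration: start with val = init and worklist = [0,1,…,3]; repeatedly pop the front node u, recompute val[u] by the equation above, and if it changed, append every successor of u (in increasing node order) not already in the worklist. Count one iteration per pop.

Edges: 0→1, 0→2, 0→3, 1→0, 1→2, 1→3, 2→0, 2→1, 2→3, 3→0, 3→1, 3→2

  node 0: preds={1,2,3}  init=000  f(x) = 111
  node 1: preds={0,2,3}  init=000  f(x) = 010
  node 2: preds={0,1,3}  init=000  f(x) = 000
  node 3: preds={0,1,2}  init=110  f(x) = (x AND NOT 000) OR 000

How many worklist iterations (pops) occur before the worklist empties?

Worklist (7 pops):
  #1 pop 0: in=110 → 111 (was 000); enqueue []
  #2 pop 1: in=111 → 010 (was 000); enqueue [0]
  #3 pop 2: in=111 → 000 (no change)
  #4 pop 3: in=111 → 111 (was 110); enqueue [1,2]
  #5 pop 0: in=111 → 111 (no change)
  #6 pop 1: in=111 → 010 (no change)
  #7 pop 2: in=111 → 000 (no change)

Fixpoint:
  val[0] = 111
  val[1] = 010
  val[2] = 000
  val[3] = 111

7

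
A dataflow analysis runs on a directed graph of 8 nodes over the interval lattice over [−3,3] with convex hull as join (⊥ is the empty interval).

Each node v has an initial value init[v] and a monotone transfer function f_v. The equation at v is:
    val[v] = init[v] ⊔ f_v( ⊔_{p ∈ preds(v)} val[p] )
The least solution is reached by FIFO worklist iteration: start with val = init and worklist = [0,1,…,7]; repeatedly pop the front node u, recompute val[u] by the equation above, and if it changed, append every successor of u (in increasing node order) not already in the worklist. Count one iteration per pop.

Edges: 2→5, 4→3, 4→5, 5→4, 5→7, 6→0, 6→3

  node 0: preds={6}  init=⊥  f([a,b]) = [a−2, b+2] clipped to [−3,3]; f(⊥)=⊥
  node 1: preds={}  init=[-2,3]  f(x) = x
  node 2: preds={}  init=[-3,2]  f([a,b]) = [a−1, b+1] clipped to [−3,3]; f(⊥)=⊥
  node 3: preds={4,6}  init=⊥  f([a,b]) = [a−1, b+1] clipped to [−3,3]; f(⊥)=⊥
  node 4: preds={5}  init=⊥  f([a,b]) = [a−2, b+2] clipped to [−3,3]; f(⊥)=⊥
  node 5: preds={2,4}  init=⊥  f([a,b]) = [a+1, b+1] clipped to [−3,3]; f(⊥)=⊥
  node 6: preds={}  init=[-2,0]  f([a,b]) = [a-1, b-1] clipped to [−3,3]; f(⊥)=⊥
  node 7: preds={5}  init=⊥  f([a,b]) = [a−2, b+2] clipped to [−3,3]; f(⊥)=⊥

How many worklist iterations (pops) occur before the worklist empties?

11

Iteration log — 11 steps:
  step 1. node 0  ⊔preds=[-2,0]  new=[-3,2]  old=⊥  +wl: 
  step 2. node 1  ⊔preds=⊥  new=[-2,3]  stable
  step 3. node 2  ⊔preds=⊥  new=[-3,2]  stable
  step 4. node 3  ⊔preds=[-2,0]  new=[-3,1]  old=⊥  +wl: 
  step 5. node 4  ⊔preds=⊥  new=⊥  stable
  step 6. node 5  ⊔preds=[-3,2]  new=[-2,3]  old=⊥  +wl: 4
  step 7. node 6  ⊔preds=⊥  new=[-2,0]  stable
  step 8. node 7  ⊔preds=[-2,3]  new=[-3,3]  old=⊥  +wl: 
  step 9. node 4  ⊔preds=[-2,3]  new=[-3,3]  old=⊥  +wl: 3,5
  step 10. node 3  ⊔preds=[-3,3]  new=[-3,3]  old=[-3,1]  +wl: 
  step 11. node 5  ⊔preds=[-3,3]  new=[-2,3]  stable

Least fixpoint reached:
  node 0: [-3,2]
  node 1: [-2,3]
  node 2: [-3,2]
  node 3: [-3,3]
  node 4: [-3,3]
  node 5: [-2,3]
  node 6: [-2,0]
  node 7: [-3,3]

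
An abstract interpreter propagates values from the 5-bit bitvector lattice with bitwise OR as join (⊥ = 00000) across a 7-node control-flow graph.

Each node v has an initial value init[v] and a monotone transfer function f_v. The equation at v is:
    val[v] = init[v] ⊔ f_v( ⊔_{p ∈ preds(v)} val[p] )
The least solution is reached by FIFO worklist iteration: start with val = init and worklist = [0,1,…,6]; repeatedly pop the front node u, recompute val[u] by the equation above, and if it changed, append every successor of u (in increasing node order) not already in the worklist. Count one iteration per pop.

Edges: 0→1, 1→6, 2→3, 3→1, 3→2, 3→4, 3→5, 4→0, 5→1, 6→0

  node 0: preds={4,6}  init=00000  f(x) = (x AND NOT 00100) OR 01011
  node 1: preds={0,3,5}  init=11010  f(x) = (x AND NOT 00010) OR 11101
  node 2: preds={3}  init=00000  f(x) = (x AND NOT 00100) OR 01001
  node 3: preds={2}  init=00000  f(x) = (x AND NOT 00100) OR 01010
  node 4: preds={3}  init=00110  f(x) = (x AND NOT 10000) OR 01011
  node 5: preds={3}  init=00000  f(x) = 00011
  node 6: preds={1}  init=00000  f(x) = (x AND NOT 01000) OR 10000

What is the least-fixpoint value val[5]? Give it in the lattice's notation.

00011

Iteration log — 12 steps:
  step 1. node 0  ⊔preds=00110  new=01011  old=00000  +wl: 
  step 2. node 1  ⊔preds=01011  new=11111  old=11010  +wl: 
  step 3. node 2  ⊔preds=00000  new=01001  old=00000  +wl: 
  step 4. node 3  ⊔preds=01001  new=01011  old=00000  +wl: 1,2
  step 5. node 4  ⊔preds=01011  new=01111  old=00110  +wl: 0
  step 6. node 5  ⊔preds=01011  new=00011  old=00000  +wl: 
  step 7. node 6  ⊔preds=11111  new=10111  old=00000  +wl: 
  step 8. node 1  ⊔preds=01011  new=11111  stable
  step 9. node 2  ⊔preds=01011  new=01011  old=01001  +wl: 3
  step 10. node 0  ⊔preds=11111  new=11011  old=01011  +wl: 1
  step 11. node 3  ⊔preds=01011  new=01011  stable
  step 12. node 1  ⊔preds=11011  new=11111  stable

Least fixpoint reached:
  node 0: 11011
  node 1: 11111
  node 2: 01011
  node 3: 01011
  node 4: 01111
  node 5: 00011
  node 6: 10111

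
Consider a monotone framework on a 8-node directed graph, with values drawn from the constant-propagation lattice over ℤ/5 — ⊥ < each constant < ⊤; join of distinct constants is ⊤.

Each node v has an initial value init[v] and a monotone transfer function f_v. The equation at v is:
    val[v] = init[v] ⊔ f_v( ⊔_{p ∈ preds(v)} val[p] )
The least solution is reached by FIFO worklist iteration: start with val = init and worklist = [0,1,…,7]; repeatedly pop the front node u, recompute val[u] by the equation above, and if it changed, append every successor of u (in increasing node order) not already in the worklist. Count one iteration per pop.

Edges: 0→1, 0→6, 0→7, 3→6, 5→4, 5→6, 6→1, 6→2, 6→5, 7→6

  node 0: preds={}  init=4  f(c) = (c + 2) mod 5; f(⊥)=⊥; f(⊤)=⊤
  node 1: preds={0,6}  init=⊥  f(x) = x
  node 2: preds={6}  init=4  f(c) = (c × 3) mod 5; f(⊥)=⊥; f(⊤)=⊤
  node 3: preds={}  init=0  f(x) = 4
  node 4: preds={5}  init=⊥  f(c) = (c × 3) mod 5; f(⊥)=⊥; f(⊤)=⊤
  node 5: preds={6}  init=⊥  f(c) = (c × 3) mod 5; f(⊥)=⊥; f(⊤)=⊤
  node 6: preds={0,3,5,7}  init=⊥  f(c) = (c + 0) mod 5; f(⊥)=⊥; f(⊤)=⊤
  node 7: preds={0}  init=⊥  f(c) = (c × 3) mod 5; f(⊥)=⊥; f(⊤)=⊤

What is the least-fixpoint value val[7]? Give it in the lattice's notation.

Iteration log — 13 steps:
  step 1. node 0  ⊔preds=⊥  new=4  stable
  step 2. node 1  ⊔preds=4  new=4  old=⊥  +wl: 
  step 3. node 2  ⊔preds=⊥  new=4  stable
  step 4. node 3  ⊔preds=⊥  new=⊤  old=0  +wl: 
  step 5. node 4  ⊔preds=⊥  new=⊥  stable
  step 6. node 5  ⊔preds=⊥  new=⊥  stable
  step 7. node 6  ⊔preds=⊤  new=⊤  old=⊥  +wl: 1,2,5
  step 8. node 7  ⊔preds=4  new=2  old=⊥  +wl: 6
  step 9. node 1  ⊔preds=⊤  new=⊤  old=4  +wl: 
  step 10. node 2  ⊔preds=⊤  new=⊤  old=4  +wl: 
  step 11. node 5  ⊔preds=⊤  new=⊤  old=⊥  +wl: 4
  step 12. node 6  ⊔preds=⊤  new=⊤  stable
  step 13. node 4  ⊔preds=⊤  new=⊤  old=⊥  +wl: 

Least fixpoint reached:
  node 0: 4
  node 1: ⊤
  node 2: ⊤
  node 3: ⊤
  node 4: ⊤
  node 5: ⊤
  node 6: ⊤
  node 7: 2

2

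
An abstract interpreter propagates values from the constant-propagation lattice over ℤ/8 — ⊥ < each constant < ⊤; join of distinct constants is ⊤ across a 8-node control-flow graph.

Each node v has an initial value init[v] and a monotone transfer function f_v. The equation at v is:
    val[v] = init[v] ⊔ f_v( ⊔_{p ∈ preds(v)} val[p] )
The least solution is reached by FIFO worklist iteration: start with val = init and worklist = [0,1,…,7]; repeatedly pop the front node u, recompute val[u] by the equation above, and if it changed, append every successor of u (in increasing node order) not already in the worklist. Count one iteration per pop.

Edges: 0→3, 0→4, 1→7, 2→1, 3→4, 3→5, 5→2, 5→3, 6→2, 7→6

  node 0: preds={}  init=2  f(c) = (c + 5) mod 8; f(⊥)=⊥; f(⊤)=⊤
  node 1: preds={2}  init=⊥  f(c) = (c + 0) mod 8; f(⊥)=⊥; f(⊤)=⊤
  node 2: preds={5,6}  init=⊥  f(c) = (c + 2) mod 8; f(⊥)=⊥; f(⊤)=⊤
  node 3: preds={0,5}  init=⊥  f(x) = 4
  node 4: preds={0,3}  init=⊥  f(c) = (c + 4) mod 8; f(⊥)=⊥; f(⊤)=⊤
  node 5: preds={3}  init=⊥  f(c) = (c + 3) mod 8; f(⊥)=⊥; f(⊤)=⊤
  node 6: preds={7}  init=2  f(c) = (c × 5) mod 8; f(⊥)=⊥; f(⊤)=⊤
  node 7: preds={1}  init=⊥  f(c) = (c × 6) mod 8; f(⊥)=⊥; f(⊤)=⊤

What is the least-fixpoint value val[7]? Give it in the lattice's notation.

⊤

Worklist (17 pops):
  #1 pop 0: in=⊥ → 2 (no change)
  #2 pop 1: in=⊥ → ⊥ (no change)
  #3 pop 2: in=2 → 4 (was ⊥); enqueue [1]
  #4 pop 3: in=2 → 4 (was ⊥); enqueue []
  #5 pop 4: in=⊤ → ⊤ (was ⊥); enqueue []
  #6 pop 5: in=4 → 7 (was ⊥); enqueue [2,3]
  #7 pop 6: in=⊥ → 2 (no change)
  #8 pop 7: in=⊥ → ⊥ (no change)
  #9 pop 1: in=4 → 4 (was ⊥); enqueue [7]
  #10 pop 2: in=⊤ → ⊤ (was 4); enqueue [1]
  #11 pop 3: in=⊤ → 4 (no change)
  #12 pop 7: in=4 → 0 (was ⊥); enqueue [6]
  #13 pop 1: in=⊤ → ⊤ (was 4); enqueue [7]
  #14 pop 6: in=0 → ⊤ (was 2); enqueue [2]
  #15 pop 7: in=⊤ → ⊤ (was 0); enqueue [6]
  #16 pop 2: in=⊤ → ⊤ (no change)
  #17 pop 6: in=⊤ → ⊤ (no change)

Fixpoint:
  val[0] = 2
  val[1] = ⊤
  val[2] = ⊤
  val[3] = 4
  val[4] = ⊤
  val[5] = 7
  val[6] = ⊤
  val[7] = ⊤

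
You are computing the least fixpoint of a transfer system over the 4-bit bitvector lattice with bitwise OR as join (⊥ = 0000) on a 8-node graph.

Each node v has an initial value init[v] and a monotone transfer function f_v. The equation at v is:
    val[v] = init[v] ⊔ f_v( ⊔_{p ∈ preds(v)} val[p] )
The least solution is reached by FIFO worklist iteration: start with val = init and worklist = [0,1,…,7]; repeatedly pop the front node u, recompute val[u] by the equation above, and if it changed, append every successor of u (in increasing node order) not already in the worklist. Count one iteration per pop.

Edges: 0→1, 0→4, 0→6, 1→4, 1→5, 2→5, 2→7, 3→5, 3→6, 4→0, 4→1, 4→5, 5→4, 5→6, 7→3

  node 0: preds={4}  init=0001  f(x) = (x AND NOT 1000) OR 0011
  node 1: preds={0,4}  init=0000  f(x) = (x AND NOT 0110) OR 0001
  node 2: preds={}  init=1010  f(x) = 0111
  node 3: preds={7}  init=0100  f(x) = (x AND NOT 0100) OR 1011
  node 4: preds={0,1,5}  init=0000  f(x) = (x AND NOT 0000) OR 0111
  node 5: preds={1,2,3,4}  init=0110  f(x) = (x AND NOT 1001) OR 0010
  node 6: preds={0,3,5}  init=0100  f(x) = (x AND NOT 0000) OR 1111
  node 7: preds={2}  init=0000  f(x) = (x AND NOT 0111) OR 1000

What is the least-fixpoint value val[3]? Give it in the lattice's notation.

1111

Trace (13 dequeues):
  [1] u=0 | in 0000 | out 0011 | prev 0001 | push {}
  [2] u=1 | in 0011 | out 0001 | prev 0000 | push {}
  [3] u=2 | in 0000 | out 1111 | prev 1010 | push {}
  [4] u=3 | in 0000 | out 1111 | prev 0100 | push {}
  [5] u=4 | in 0111 | out 0111 | prev 0000 | push {0,1}
  [6] u=5 | in 1111 | out 0110 | ==
  [7] u=6 | in 1111 | out 1111 | prev 0100 | push {}
  [8] u=7 | in 1111 | out 1000 | prev 0000 | push {3}
  [9] u=0 | in 0111 | out 0111 | prev 0011 | push {4,6}
  [10] u=1 | in 0111 | out 0001 | ==
  [11] u=3 | in 1000 | out 1111 | ==
  [12] u=4 | in 0111 | out 0111 | ==
  [13] u=6 | in 1111 | out 1111 | ==

Converged values:
  [0] 0111
  [1] 0001
  [2] 1111
  [3] 1111
  [4] 0111
  [5] 0110
  [6] 1111
  [7] 1000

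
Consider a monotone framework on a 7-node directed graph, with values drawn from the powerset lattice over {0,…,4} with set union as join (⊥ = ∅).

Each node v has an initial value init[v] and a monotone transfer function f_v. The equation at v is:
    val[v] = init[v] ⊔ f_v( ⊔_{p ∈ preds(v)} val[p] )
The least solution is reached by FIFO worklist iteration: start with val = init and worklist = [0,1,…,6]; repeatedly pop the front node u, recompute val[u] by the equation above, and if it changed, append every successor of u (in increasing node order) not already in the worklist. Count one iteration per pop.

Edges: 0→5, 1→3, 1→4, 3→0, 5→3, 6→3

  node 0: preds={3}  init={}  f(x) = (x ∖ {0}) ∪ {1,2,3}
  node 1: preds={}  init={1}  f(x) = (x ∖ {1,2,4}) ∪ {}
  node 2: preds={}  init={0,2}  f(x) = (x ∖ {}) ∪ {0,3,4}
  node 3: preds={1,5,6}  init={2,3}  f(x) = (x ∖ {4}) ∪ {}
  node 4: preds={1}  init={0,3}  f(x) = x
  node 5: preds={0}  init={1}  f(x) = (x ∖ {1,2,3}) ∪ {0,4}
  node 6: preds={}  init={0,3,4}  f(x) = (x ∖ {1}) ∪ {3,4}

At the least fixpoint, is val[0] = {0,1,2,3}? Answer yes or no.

Trace (9 dequeues):
  [1] u=0 | in {2,3} | out {1,2,3} | prev {} | push {}
  [2] u=1 | in {} | out {1} | ==
  [3] u=2 | in {} | out {0,2,3,4} | prev {0,2} | push {}
  [4] u=3 | in {0,1,3,4} | out {0,1,2,3} | prev {2,3} | push {0}
  [5] u=4 | in {1} | out {0,1,3} | prev {0,3} | push {}
  [6] u=5 | in {1,2,3} | out {0,1,4} | prev {1} | push {3}
  [7] u=6 | in {} | out {0,3,4} | ==
  [8] u=0 | in {0,1,2,3} | out {1,2,3} | ==
  [9] u=3 | in {0,1,3,4} | out {0,1,2,3} | ==

Converged values:
  [0] {1,2,3}
  [1] {1}
  [2] {0,2,3,4}
  [3] {0,1,2,3}
  [4] {0,1,3}
  [5] {0,1,4}
  [6] {0,3,4}

no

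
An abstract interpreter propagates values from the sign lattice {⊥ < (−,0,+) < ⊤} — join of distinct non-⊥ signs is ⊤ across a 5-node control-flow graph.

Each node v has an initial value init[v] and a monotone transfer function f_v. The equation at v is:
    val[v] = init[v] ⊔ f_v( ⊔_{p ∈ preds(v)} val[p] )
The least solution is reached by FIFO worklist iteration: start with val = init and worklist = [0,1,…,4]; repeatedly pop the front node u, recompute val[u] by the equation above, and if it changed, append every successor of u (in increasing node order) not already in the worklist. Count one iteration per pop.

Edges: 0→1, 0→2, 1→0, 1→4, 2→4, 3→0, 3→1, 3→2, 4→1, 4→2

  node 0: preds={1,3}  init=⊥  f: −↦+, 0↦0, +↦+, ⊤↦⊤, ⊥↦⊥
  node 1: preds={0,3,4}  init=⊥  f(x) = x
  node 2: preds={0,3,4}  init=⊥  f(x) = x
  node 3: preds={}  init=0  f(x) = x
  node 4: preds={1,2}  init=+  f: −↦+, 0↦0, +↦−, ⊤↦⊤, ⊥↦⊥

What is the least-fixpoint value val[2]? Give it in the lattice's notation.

⊤

Trace (8 dequeues):
  [1] u=0 | in 0 | out 0 | prev ⊥ | push {}
  [2] u=1 | in ⊤ | out ⊤ | prev ⊥ | push {0}
  [3] u=2 | in ⊤ | out ⊤ | prev ⊥ | push {}
  [4] u=3 | in ⊥ | out 0 | ==
  [5] u=4 | in ⊤ | out ⊤ | prev + | push {1,2}
  [6] u=0 | in ⊤ | out ⊤ | prev 0 | push {}
  [7] u=1 | in ⊤ | out ⊤ | ==
  [8] u=2 | in ⊤ | out ⊤ | ==

Converged values:
  [0] ⊤
  [1] ⊤
  [2] ⊤
  [3] 0
  [4] ⊤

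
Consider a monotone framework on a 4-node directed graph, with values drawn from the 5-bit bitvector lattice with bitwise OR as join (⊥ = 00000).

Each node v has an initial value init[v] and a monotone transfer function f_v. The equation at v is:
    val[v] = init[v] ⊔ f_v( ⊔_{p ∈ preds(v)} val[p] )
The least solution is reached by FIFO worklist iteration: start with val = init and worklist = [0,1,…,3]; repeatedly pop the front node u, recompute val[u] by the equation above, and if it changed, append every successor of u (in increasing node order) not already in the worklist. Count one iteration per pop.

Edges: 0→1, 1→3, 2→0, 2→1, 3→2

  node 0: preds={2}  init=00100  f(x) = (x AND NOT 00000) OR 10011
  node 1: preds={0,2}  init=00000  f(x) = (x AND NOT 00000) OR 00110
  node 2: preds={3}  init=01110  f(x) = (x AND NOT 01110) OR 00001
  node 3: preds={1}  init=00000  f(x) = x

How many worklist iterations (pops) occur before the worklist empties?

9

Worklist (9 pops):
  #1 pop 0: in=01110 → 11111 (was 00100); enqueue []
  #2 pop 1: in=11111 → 11111 (was 00000); enqueue []
  #3 pop 2: in=00000 → 01111 (was 01110); enqueue [0,1]
  #4 pop 3: in=11111 → 11111 (was 00000); enqueue [2]
  #5 pop 0: in=01111 → 11111 (no change)
  #6 pop 1: in=11111 → 11111 (no change)
  #7 pop 2: in=11111 → 11111 (was 01111); enqueue [0,1]
  #8 pop 0: in=11111 → 11111 (no change)
  #9 pop 1: in=11111 → 11111 (no change)

Fixpoint:
  val[0] = 11111
  val[1] = 11111
  val[2] = 11111
  val[3] = 11111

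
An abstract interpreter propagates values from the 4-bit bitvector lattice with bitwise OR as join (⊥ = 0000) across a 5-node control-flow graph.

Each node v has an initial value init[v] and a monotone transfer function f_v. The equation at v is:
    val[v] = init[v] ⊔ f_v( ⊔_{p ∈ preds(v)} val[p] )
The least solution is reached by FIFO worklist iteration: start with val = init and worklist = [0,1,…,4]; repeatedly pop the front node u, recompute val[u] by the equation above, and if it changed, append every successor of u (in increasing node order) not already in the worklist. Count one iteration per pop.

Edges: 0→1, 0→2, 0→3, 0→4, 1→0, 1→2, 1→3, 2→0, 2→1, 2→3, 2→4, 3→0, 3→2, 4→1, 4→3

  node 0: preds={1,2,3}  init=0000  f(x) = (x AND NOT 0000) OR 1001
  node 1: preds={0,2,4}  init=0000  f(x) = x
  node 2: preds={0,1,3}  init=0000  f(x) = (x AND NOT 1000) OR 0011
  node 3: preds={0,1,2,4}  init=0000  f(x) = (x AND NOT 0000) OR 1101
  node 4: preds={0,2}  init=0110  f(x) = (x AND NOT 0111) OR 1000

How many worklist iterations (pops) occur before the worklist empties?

10

Worklist (10 pops):
  #1 pop 0: in=0000 → 1001 (was 0000); enqueue []
  #2 pop 1: in=1111 → 1111 (was 0000); enqueue [0]
  #3 pop 2: in=1111 → 0111 (was 0000); enqueue [1]
  #4 pop 3: in=1111 → 1111 (was 0000); enqueue [2]
  #5 pop 4: in=1111 → 1110 (was 0110); enqueue [3]
  #6 pop 0: in=1111 → 1111 (was 1001); enqueue [4]
  #7 pop 1: in=1111 → 1111 (no change)
  #8 pop 2: in=1111 → 0111 (no change)
  #9 pop 3: in=1111 → 1111 (no change)
  #10 pop 4: in=1111 → 1110 (no change)

Fixpoint:
  val[0] = 1111
  val[1] = 1111
  val[2] = 0111
  val[3] = 1111
  val[4] = 1110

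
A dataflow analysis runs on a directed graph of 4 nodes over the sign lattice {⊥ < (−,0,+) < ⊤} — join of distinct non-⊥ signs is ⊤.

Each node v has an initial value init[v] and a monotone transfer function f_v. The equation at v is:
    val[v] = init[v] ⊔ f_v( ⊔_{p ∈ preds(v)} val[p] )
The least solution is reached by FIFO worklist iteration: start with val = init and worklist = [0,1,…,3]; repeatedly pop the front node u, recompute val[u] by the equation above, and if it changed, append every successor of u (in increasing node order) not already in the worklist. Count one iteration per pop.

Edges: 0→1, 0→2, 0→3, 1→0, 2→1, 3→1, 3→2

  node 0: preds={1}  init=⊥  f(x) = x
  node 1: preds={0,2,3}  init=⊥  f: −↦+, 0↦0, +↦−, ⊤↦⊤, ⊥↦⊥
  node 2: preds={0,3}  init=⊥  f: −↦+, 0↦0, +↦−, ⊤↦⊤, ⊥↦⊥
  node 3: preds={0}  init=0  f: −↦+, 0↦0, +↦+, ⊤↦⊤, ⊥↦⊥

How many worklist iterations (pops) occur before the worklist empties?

Worklist (8 pops):
  #1 pop 0: in=⊥ → ⊥ (no change)
  #2 pop 1: in=0 → 0 (was ⊥); enqueue [0]
  #3 pop 2: in=0 → 0 (was ⊥); enqueue [1]
  #4 pop 3: in=⊥ → 0 (no change)
  #5 pop 0: in=0 → 0 (was ⊥); enqueue [2,3]
  #6 pop 1: in=0 → 0 (no change)
  #7 pop 2: in=0 → 0 (no change)
  #8 pop 3: in=0 → 0 (no change)

Fixpoint:
  val[0] = 0
  val[1] = 0
  val[2] = 0
  val[3] = 0

8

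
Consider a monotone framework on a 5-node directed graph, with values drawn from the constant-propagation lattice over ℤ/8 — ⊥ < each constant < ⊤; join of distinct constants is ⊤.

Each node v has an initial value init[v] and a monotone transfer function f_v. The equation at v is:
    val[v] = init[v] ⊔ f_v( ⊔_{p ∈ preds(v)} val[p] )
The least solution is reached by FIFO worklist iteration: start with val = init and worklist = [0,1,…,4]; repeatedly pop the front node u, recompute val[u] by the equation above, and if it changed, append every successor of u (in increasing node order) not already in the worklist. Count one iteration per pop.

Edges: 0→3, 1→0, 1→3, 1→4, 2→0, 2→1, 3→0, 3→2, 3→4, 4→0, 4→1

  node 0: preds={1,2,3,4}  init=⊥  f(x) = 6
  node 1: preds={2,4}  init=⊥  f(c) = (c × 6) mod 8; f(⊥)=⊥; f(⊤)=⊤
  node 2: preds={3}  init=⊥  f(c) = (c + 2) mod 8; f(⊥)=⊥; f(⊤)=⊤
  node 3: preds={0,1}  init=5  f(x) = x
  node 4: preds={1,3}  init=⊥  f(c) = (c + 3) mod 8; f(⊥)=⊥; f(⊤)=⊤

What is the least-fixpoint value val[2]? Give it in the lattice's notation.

⊤

Iteration log — 12 steps:
  step 1. node 0  ⊔preds=5  new=6  old=⊥  +wl: 
  step 2. node 1  ⊔preds=⊥  new=⊥  stable
  step 3. node 2  ⊔preds=5  new=7  old=⊥  +wl: 0,1
  step 4. node 3  ⊔preds=6  new=⊤  old=5  +wl: 2
  step 5. node 4  ⊔preds=⊤  new=⊤  old=⊥  +wl: 
  step 6. node 0  ⊔preds=⊤  new=6  stable
  step 7. node 1  ⊔preds=⊤  new=⊤  old=⊥  +wl: 0,3,4
  step 8. node 2  ⊔preds=⊤  new=⊤  old=7  +wl: 1
  step 9. node 0  ⊔preds=⊤  new=6  stable
  step 10. node 3  ⊔preds=⊤  new=⊤  stable
  step 11. node 4  ⊔preds=⊤  new=⊤  stable
  step 12. node 1  ⊔preds=⊤  new=⊤  stable

Least fixpoint reached:
  node 0: 6
  node 1: ⊤
  node 2: ⊤
  node 3: ⊤
  node 4: ⊤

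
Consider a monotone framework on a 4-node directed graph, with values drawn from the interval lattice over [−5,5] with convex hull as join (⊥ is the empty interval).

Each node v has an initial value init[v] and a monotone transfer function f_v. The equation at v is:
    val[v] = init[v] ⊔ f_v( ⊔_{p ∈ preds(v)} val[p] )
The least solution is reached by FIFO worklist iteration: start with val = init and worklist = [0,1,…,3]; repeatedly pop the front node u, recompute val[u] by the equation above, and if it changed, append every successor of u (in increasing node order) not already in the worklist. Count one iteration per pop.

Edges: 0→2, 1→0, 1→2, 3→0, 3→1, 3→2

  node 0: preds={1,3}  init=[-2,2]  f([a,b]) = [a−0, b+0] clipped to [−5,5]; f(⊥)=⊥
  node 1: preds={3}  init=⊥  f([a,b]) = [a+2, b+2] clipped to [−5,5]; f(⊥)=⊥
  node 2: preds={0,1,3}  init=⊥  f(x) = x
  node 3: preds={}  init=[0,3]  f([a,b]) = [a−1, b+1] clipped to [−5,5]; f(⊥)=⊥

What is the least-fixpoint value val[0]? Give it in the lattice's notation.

Trace (6 dequeues):
  [1] u=0 | in [0,3] | out [-2,3] | prev [-2,2] | push {}
  [2] u=1 | in [0,3] | out [2,5] | prev ⊥ | push {0}
  [3] u=2 | in [-2,5] | out [-2,5] | prev ⊥ | push {}
  [4] u=3 | in ⊥ | out [0,3] | ==
  [5] u=0 | in [0,5] | out [-2,5] | prev [-2,3] | push {2}
  [6] u=2 | in [-2,5] | out [-2,5] | ==

Converged values:
  [0] [-2,5]
  [1] [2,5]
  [2] [-2,5]
  [3] [0,3]

[-2,5]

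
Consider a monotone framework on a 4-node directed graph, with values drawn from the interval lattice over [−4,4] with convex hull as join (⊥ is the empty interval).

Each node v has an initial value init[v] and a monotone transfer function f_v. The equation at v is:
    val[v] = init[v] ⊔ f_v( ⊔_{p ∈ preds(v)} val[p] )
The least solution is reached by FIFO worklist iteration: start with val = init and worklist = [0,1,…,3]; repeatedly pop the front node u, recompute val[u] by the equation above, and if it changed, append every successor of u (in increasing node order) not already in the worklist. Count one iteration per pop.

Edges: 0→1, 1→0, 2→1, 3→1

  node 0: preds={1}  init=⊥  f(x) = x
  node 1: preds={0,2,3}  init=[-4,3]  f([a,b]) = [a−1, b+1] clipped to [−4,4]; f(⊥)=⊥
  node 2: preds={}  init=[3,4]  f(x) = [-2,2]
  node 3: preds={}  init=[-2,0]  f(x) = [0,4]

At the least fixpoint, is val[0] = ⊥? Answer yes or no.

no

Trace (6 dequeues):
  [1] u=0 | in [-4,3] | out [-4,3] | prev ⊥ | push {}
  [2] u=1 | in [-4,4] | out [-4,4] | prev [-4,3] | push {0}
  [3] u=2 | in ⊥ | out [-2,4] | prev [3,4] | push {1}
  [4] u=3 | in ⊥ | out [-2,4] | prev [-2,0] | push {}
  [5] u=0 | in [-4,4] | out [-4,4] | prev [-4,3] | push {}
  [6] u=1 | in [-4,4] | out [-4,4] | ==

Converged values:
  [0] [-4,4]
  [1] [-4,4]
  [2] [-2,4]
  [3] [-2,4]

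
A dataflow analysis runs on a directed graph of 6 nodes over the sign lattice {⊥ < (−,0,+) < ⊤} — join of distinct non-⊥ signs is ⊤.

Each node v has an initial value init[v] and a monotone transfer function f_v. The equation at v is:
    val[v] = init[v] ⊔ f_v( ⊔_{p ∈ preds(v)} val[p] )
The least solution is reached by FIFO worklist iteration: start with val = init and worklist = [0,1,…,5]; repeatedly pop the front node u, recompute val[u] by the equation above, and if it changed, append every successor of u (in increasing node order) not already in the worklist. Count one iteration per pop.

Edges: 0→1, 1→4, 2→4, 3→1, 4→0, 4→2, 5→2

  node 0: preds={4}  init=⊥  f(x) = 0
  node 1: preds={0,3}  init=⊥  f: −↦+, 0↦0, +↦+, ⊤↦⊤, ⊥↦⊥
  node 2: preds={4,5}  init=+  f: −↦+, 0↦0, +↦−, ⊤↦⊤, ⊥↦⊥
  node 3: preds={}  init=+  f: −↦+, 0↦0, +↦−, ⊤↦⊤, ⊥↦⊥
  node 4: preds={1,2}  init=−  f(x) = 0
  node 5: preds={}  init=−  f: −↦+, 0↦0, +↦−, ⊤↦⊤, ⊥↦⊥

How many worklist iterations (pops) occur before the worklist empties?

9

Trace (9 dequeues):
  [1] u=0 | in − | out 0 | prev ⊥ | push {}
  [2] u=1 | in ⊤ | out ⊤ | prev ⊥ | push {}
  [3] u=2 | in − | out + | ==
  [4] u=3 | in ⊥ | out + | ==
  [5] u=4 | in ⊤ | out ⊤ | prev − | push {0,2}
  [6] u=5 | in ⊥ | out − | ==
  [7] u=0 | in ⊤ | out 0 | ==
  [8] u=2 | in ⊤ | out ⊤ | prev + | push {4}
  [9] u=4 | in ⊤ | out ⊤ | ==

Converged values:
  [0] 0
  [1] ⊤
  [2] ⊤
  [3] +
  [4] ⊤
  [5] −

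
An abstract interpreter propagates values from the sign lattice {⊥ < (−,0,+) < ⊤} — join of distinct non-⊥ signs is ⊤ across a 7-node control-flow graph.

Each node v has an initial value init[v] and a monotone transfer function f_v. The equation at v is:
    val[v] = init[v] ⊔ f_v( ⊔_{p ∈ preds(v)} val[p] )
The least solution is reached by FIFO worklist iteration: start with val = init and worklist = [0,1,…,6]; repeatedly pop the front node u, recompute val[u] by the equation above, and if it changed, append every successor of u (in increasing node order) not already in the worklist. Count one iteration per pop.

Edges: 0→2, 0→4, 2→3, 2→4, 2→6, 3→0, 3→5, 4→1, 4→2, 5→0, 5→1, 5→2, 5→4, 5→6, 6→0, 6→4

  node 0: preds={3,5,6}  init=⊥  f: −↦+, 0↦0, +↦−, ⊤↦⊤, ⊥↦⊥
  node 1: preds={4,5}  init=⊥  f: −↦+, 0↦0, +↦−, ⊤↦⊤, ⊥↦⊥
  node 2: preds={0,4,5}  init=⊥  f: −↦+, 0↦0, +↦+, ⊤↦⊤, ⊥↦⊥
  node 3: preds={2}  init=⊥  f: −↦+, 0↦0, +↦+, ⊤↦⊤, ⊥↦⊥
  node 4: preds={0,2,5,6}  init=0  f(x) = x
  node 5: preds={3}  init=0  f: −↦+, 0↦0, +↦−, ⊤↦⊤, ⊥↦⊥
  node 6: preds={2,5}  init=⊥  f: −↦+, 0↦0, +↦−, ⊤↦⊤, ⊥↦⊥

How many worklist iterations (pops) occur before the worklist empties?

Worklist (9 pops):
  #1 pop 0: in=0 → 0 (was ⊥); enqueue []
  #2 pop 1: in=0 → 0 (was ⊥); enqueue []
  #3 pop 2: in=0 → 0 (was ⊥); enqueue []
  #4 pop 3: in=0 → 0 (was ⊥); enqueue [0]
  #5 pop 4: in=0 → 0 (no change)
  #6 pop 5: in=0 → 0 (no change)
  #7 pop 6: in=0 → 0 (was ⊥); enqueue [4]
  #8 pop 0: in=0 → 0 (no change)
  #9 pop 4: in=0 → 0 (no change)

Fixpoint:
  val[0] = 0
  val[1] = 0
  val[2] = 0
  val[3] = 0
  val[4] = 0
  val[5] = 0
  val[6] = 0

9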